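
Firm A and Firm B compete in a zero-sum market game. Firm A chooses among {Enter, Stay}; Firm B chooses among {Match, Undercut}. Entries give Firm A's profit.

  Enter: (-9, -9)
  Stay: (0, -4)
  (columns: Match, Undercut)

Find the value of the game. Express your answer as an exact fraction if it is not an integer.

-4

Row minima: Enter → -9, Stay → -4; maximin = -4.
Column maxima: Match → 0, Undercut → -4; minimax = -4.
Since maximin = minimax = -4, there is a saddle point and the value is -4.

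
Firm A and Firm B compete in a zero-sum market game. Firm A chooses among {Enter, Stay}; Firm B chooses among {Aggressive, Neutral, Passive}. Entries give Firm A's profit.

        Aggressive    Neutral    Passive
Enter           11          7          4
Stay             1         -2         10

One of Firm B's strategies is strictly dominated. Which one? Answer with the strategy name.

Aggressive

Neutral holds Firm A's payoff strictly below Aggressive in every row: 7 < 11, -2 < 1.
So Aggressive is strictly dominated for Firm B.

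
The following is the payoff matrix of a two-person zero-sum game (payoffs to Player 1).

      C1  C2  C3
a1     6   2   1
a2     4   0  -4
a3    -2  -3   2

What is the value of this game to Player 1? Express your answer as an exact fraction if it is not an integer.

7/6

Row minima: a1 → 1, a2 → -4, a3 → -3; maximin = 1.
Column maxima: C1 → 6, C2 → 2, C3 → 2; minimax = 2.
1 ≠ 2, so there is no saddle point; optimal play is mixed.
a2 is strictly dominated by a1, so Player 1 never plays it.
C1 is strictly dominated by C2 (it gives Player 1 strictly more in every row), so Player 2 never plays it.
On the remaining 2×2 (a1, a3 vs C2, C3):
Let Player 1 play a1 with probability p. Expected payoff against C2: 2p + (-3)(1−p) = 5p − 3; against C3: 1p + 2(1−p) = −p + 2.
Setting these equal: 5p − 3 = −p + 2 ⇒ 6p = 5 ⇒ p = 5/6, and the value is (5)·(5/6) − 3 = 7/6.
For Player 2: with q = P(C2), equating a1's and a3's payoffs gives q + 1 = −5q + 2 ⇒ q = 1/6.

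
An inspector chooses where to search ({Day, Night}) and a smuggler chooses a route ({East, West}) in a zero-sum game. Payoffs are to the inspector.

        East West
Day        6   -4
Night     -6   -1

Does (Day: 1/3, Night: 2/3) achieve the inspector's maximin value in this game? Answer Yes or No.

Against East this mix gives (1/3)·6 + (2/3)·(-6) = -2.
Against West this mix gives (1/3)·(-4) + (2/3)·(-1) = -2.
All of the smuggler's active replies (East, West) yield -2, and no column does worse for the inspector. The mix makes the smuggler indifferent and guarantees -2, so it is optimal.

Yes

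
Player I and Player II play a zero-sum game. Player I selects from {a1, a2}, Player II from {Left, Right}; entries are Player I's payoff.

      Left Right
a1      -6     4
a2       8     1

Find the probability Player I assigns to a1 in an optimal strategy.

7/17

Row minima: a1 → -6, a2 → 1; maximin = 1.
Column maxima: Left → 8, Right → 4; minimax = 4.
1 ≠ 4, so there is no saddle point; optimal play is mixed.
Let Player I play a1 with probability p. Expected payoff against Left: (-6)p + 8(1−p) = −14p + 8; against Right: 4p + 1(1−p) = 3p + 1.
Setting these equal: −14p + 8 = 3p + 1 ⇒ −17p = -7 ⇒ p = 7/17, and the value is (-14)·(7/17) + 8 = 38/17.
For Player II: with q = P(Left), equating a1's and a2's payoffs gives −10q + 4 = 7q + 1 ⇒ q = 3/17.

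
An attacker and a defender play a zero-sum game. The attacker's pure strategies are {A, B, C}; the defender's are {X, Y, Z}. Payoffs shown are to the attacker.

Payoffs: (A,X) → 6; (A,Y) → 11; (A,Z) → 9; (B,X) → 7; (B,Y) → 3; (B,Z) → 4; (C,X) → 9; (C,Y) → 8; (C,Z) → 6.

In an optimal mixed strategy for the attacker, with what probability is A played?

1/2

Row minima: A → 6, B → 3, C → 6; maximin = 6.
Column maxima: X → 9, Y → 11, Z → 9; minimax = 9.
6 ≠ 9, so there is no saddle point; optimal play is mixed.
B is strictly dominated by C, so the attacker never plays it.
With B eliminated, Y is strictly dominated by Z (it gives the attacker strictly more in every remaining row), so the defender never plays it.
On the remaining 2×2 (A, C vs X, Z):
Let the attacker play A with probability p. Expected payoff against X: 6p + 9(1−p) = −3p + 9; against Z: 9p + 6(1−p) = 3p + 6.
Setting these equal: −3p + 9 = 3p + 6 ⇒ −6p = -3 ⇒ p = 1/2, and the value is (-3)·(1/2) + 9 = 15/2.
For the defender: with q = P(X), equating A's and C's payoffs gives −3q + 9 = 3q + 6 ⇒ q = 1/2.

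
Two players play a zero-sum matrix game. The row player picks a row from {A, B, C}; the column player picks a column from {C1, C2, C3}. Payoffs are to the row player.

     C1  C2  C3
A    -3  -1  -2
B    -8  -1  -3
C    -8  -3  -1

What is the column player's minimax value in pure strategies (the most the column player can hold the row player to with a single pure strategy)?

-3

Column maxima: C1 → -3, C2 → -1, C3 → -1.
The smallest of these is -3.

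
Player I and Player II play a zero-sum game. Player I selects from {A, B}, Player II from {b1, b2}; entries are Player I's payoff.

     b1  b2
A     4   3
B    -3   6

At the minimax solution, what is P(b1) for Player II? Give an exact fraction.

3/10

Row minima: A → 3, B → -3; maximin = 3.
Column maxima: b1 → 4, b2 → 6; minimax = 4.
3 ≠ 4, so there is no saddle point; optimal play is mixed.
Let Player I play A with probability p. Expected payoff against b1: 4p + (-3)(1−p) = 7p − 3; against b2: 3p + 6(1−p) = −3p + 6.
Setting these equal: 7p − 3 = −3p + 6 ⇒ 10p = 9 ⇒ p = 9/10, and the value is (7)·(9/10) − 3 = 33/10.
For Player II: with q = P(b1), equating A's and B's payoffs gives q + 3 = −9q + 6 ⇒ q = 3/10.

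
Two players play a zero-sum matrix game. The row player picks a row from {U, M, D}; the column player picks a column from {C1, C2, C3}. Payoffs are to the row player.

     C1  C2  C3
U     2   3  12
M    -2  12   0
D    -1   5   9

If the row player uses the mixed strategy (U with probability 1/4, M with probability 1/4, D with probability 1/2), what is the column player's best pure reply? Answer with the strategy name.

If the column player plays C1, the row player's expected payoff is (1/4)·2 + (1/4)·(-2) + (1/2)·(-1) = -1/2.
If the column player plays C2, the row player's expected payoff is (1/4)·3 + (1/4)·12 + (1/2)·5 = 25/4.
If the column player plays C3, the row player's expected payoff is (1/4)·12 + (1/4)·0 + (1/2)·9 = 15/2.
The column player minimizes the row player's payoff; the smallest is -1/2, so the best response is C1.

C1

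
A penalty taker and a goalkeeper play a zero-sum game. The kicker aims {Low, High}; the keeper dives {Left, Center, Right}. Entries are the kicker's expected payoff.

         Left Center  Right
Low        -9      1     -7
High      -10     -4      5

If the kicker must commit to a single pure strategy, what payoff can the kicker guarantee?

-9

Row minima: Low → -9, High → -10.
The best of these is -9.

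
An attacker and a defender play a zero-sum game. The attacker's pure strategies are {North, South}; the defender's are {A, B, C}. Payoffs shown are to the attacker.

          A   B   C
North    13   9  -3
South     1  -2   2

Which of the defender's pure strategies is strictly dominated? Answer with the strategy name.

B holds the attacker's payoff strictly below A in every row: 9 < 13, -2 < 1.
So A is strictly dominated for the defender.

A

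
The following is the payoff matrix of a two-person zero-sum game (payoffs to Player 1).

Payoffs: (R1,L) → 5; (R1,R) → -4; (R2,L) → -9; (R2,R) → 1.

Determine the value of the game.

Row minima: R1 → -4, R2 → -9; maximin = -4.
Column maxima: L → 5, R → 1; minimax = 1.
-4 ≠ 1, so there is no saddle point; optimal play is mixed.
Let Player 1 play R1 with probability p. Expected payoff against L: 5p + (-9)(1−p) = 14p − 9; against R: (-4)p + 1(1−p) = −5p + 1.
Setting these equal: 14p − 9 = −5p + 1 ⇒ 19p = 10 ⇒ p = 10/19, and the value is (14)·(10/19) − 9 = -31/19.
For Player 2: with q = P(L), equating R1's and R2's payoffs gives 9q − 4 = −10q + 1 ⇒ q = 5/19.

-31/19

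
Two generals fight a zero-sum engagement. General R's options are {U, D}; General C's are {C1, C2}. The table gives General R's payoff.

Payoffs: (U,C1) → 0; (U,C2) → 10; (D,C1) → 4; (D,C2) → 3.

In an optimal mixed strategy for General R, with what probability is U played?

1/11

Row minima: U → 0, D → 3; maximin = 3.
Column maxima: C1 → 4, C2 → 10; minimax = 4.
3 ≠ 4, so there is no saddle point; optimal play is mixed.
Let General R play U with probability p. Expected payoff against C1: 0p + 4(1−p) = −4p + 4; against C2: 10p + 3(1−p) = 7p + 3.
Setting these equal: −4p + 4 = 7p + 3 ⇒ −11p = -1 ⇒ p = 1/11, and the value is (-4)·(1/11) + 4 = 40/11.
For General C: with q = P(C1), equating U's and D's payoffs gives −10q + 10 = q + 3 ⇒ q = 7/11.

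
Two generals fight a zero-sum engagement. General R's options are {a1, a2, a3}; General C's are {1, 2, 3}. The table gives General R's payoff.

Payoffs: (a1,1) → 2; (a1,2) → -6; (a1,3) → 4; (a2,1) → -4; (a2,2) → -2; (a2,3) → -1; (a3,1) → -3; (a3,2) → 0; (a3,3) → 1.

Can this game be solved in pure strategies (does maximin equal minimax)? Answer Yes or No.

Row minima: a1 → -6, a2 → -4, a3 → -3; maximin = -3.
Column maxima: 1 → 2, 2 → 0, 3 → 4; minimax = 0.
-3 ≠ 0, so no pure-strategy equilibrium exists.

No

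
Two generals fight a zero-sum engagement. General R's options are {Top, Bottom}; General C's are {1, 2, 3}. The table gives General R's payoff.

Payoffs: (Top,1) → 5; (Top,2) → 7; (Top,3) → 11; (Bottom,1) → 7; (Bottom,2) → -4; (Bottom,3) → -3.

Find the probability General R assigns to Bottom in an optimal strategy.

2/13

Row minima: Top → 5, Bottom → -4; maximin = 5.
Column maxima: 1 → 7, 2 → 7, 3 → 11; minimax = 7.
5 ≠ 7, so there is no saddle point; optimal play is mixed.
3 is strictly dominated by 2 (it gives General R strictly more in every row), so General C never plays it.
On the remaining 2×2 (Top, Bottom vs 1, 2):
Let General R play Top with probability p. Expected payoff against 1: 5p + 7(1−p) = −2p + 7; against 2: 7p + (-4)(1−p) = 11p − 4.
Setting these equal: −2p + 7 = 11p − 4 ⇒ −13p = -11 ⇒ p = 11/13, and the value is (-2)·(11/13) + 7 = 69/13.
For General C: with q = P(1), equating Top's and Bottom's payoffs gives −2q + 7 = 11q − 4 ⇒ q = 11/13.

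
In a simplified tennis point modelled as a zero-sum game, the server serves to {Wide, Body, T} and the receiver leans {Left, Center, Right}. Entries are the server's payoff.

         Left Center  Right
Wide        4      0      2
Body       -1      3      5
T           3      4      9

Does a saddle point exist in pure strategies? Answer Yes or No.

No

Row minima: Wide → 0, Body → -1, T → 3; maximin = 3.
Column maxima: Left → 4, Center → 4, Right → 9; minimax = 4.
3 ≠ 4, so no pure-strategy equilibrium exists.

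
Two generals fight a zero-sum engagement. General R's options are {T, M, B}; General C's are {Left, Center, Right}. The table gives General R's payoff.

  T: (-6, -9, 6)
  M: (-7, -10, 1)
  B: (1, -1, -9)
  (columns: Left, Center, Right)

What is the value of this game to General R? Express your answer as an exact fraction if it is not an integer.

-87/23

Row minima: T → -9, M → -10, B → -9; maximin = -9.
Column maxima: Left → 1, Center → -1, Right → 6; minimax = -1.
-9 ≠ -1, so there is no saddle point; optimal play is mixed.
M is strictly dominated by T, so General R never plays it.
Left is strictly dominated by Center (it gives General R strictly more in every row), so General C never plays it.
On the remaining 2×2 (T, B vs Center, Right):
Let General R play T with probability p. Expected payoff against Center: (-9)p + (-1)(1−p) = −8p − 1; against Right: 6p + (-9)(1−p) = 15p − 9.
Setting these equal: −8p − 1 = 15p − 9 ⇒ −23p = -8 ⇒ p = 8/23, and the value is (-8)·(8/23) − 1 = -87/23.
For General C: with q = P(Center), equating T's and B's payoffs gives −15q + 6 = 8q − 9 ⇒ q = 15/23.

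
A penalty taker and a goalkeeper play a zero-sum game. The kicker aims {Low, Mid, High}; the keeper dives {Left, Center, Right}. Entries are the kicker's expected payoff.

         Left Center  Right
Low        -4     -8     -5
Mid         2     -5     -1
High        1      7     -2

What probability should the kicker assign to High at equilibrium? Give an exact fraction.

Row minima: Low → -8, Mid → -5, High → -2; maximin = -2.
Column maxima: Left → 2, Center → 7, Right → -1; minimax = -1.
-2 ≠ -1, so there is no saddle point; optimal play is mixed.
Low is strictly dominated by Mid, so the kicker never plays it.
Left is strictly dominated by Right (it gives the kicker strictly more in every row), so the keeper never plays it.
On the remaining 2×2 (Mid, High vs Center, Right):
Let the kicker play Mid with probability p. Expected payoff against Center: (-5)p + 7(1−p) = −12p + 7; against Right: (-1)p + (-2)(1−p) = p − 2.
Setting these equal: −12p + 7 = p − 2 ⇒ −13p = -9 ⇒ p = 9/13, and the value is (-12)·(9/13) + 7 = -17/13.
For the keeper: with q = P(Center), equating Mid's and High's payoffs gives −4q − 1 = 9q − 2 ⇒ q = 1/13.

4/13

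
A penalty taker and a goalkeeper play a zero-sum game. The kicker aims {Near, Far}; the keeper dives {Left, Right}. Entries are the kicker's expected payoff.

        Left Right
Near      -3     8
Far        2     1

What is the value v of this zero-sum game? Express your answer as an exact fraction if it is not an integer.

19/12

Row minima: Near → -3, Far → 1; maximin = 1.
Column maxima: Left → 2, Right → 8; minimax = 2.
1 ≠ 2, so there is no saddle point; optimal play is mixed.
Let the kicker play Near with probability p. Expected payoff against Left: (-3)p + 2(1−p) = −5p + 2; against Right: 8p + 1(1−p) = 7p + 1.
Setting these equal: −5p + 2 = 7p + 1 ⇒ −12p = -1 ⇒ p = 1/12, and the value is (-5)·(1/12) + 2 = 19/12.
For the keeper: with q = P(Left), equating Near's and Far's payoffs gives −11q + 8 = q + 1 ⇒ q = 7/12.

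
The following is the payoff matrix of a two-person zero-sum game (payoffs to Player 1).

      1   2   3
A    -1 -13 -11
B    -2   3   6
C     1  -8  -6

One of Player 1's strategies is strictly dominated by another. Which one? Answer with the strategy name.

A

C gives a strictly higher payoff than A against every column: 1 > -1, -8 > -13, -6 > -11.
So A is strictly dominated and Player 1 never plays it.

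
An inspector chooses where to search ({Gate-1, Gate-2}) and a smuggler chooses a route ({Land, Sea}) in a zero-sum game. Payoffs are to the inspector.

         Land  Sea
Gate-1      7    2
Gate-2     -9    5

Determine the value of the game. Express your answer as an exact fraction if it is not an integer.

Row minima: Gate-1 → 2, Gate-2 → -9; maximin = 2.
Column maxima: Land → 7, Sea → 5; minimax = 5.
2 ≠ 5, so there is no saddle point; optimal play is mixed.
Let the inspector play Gate-1 with probability p. Expected payoff against Land: 7p + (-9)(1−p) = 16p − 9; against Sea: 2p + 5(1−p) = −3p + 5.
Setting these equal: 16p − 9 = −3p + 5 ⇒ 19p = 14 ⇒ p = 14/19, and the value is (16)·(14/19) − 9 = 53/19.
For the smuggler: with q = P(Land), equating Gate-1's and Gate-2's payoffs gives 5q + 2 = −14q + 5 ⇒ q = 3/19.

53/19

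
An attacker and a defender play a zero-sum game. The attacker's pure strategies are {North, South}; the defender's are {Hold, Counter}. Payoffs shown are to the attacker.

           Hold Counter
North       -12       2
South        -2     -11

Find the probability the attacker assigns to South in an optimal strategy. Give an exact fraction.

14/23

Row minima: North → -12, South → -11; maximin = -11.
Column maxima: Hold → -2, Counter → 2; minimax = -2.
-11 ≠ -2, so there is no saddle point; optimal play is mixed.
Let the attacker play North with probability p. Expected payoff against Hold: (-12)p + (-2)(1−p) = −10p − 2; against Counter: 2p + (-11)(1−p) = 13p − 11.
Setting these equal: −10p − 2 = 13p − 11 ⇒ −23p = -9 ⇒ p = 9/23, and the value is (-10)·(9/23) − 2 = -136/23.
For the defender: with q = P(Hold), equating North's and South's payoffs gives −14q + 2 = 9q − 11 ⇒ q = 13/23.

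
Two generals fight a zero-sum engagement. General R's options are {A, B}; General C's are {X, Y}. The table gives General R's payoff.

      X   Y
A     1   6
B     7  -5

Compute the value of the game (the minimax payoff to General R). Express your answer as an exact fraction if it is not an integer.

Row minima: A → 1, B → -5; maximin = 1.
Column maxima: X → 7, Y → 6; minimax = 6.
1 ≠ 6, so there is no saddle point; optimal play is mixed.
Let General R play A with probability p. Expected payoff against X: 1p + 7(1−p) = −6p + 7; against Y: 6p + (-5)(1−p) = 11p − 5.
Setting these equal: −6p + 7 = 11p − 5 ⇒ −17p = -12 ⇒ p = 12/17, and the value is (-6)·(12/17) + 7 = 47/17.
For General C: with q = P(X), equating A's and B's payoffs gives −5q + 6 = 12q − 5 ⇒ q = 11/17.

47/17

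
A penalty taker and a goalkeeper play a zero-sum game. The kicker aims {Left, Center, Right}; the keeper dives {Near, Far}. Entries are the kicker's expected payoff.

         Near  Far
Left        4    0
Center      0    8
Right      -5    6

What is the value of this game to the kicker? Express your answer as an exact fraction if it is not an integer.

Row minima: Left → 0, Center → 0, Right → -5; maximin = 0.
Column maxima: Near → 4, Far → 8; minimax = 4.
0 ≠ 4, so there is no saddle point; optimal play is mixed.
Right is strictly dominated by Center, so the kicker never plays it.
On the remaining 2×2 (Left, Center vs Near, Far):
Let the kicker play Left with probability p. Expected payoff against Near: 4p + 0(1−p) = 4p; against Far: 0p + 8(1−p) = −8p + 8.
Setting these equal: 4p = −8p + 8 ⇒ 12p = 8 ⇒ p = 2/3, and the value is (4)·(2/3) = 8/3.
For the keeper: with q = P(Near), equating Left's and Center's payoffs gives 4q = −8q + 8 ⇒ q = 2/3.

8/3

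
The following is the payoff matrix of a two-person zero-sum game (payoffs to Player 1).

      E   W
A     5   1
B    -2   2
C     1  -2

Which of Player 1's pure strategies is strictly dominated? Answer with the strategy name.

C

A gives a strictly higher payoff than C against every column: 5 > 1, 1 > -2.
So C is strictly dominated and Player 1 never plays it.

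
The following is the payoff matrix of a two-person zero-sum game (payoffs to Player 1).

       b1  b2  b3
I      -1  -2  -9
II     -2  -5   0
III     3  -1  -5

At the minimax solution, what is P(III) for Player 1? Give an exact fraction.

5/9

Row minima: I → -9, II → -5, III → -5; maximin = -5.
Column maxima: b1 → 3, b2 → -1, b3 → 0; minimax = -1.
-5 ≠ -1, so there is no saddle point; optimal play is mixed.
I is strictly dominated by III, so Player 1 never plays it.
b1 is strictly dominated by b2 (it gives Player 1 strictly more in every row), so Player 2 never plays it.
On the remaining 2×2 (II, III vs b2, b3):
Let Player 1 play II with probability p. Expected payoff against b2: (-5)p + (-1)(1−p) = −4p − 1; against b3: 0p + (-5)(1−p) = 5p − 5.
Setting these equal: −4p − 1 = 5p − 5 ⇒ −9p = -4 ⇒ p = 4/9, and the value is (-4)·(4/9) − 1 = -25/9.
For Player 2: with q = P(b2), equating II's and III's payoffs gives −5q = 4q − 5 ⇒ q = 5/9.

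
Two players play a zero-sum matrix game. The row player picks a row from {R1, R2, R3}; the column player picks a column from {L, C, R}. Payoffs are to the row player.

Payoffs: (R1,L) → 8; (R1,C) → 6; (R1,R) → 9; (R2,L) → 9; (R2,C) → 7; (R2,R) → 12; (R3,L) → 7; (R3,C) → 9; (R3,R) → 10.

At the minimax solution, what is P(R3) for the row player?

1/2

Row minima: R1 → 6, R2 → 7, R3 → 7; maximin = 7.
Column maxima: L → 9, C → 9, R → 12; minimax = 9.
7 ≠ 9, so there is no saddle point; optimal play is mixed.
R1 is strictly dominated by R2, so the row player never plays it.
R is strictly dominated by L (it gives the row player strictly more in every row), so the column player never plays it.
On the remaining 2×2 (R2, R3 vs L, C):
Let the row player play R2 with probability p. Expected payoff against L: 9p + 7(1−p) = 2p + 7; against C: 7p + 9(1−p) = −2p + 9.
Setting these equal: 2p + 7 = −2p + 9 ⇒ 4p = 2 ⇒ p = 1/2, and the value is (2)·(1/2) + 7 = 8.
For the column player: with q = P(L), equating R2's and R3's payoffs gives 2q + 7 = −2q + 9 ⇒ q = 1/2.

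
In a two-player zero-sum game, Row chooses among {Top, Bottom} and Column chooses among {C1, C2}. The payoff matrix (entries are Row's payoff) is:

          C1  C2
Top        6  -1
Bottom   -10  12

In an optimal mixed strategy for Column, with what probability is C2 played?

Row minima: Top → -1, Bottom → -10; maximin = -1.
Column maxima: C1 → 6, C2 → 12; minimax = 6.
-1 ≠ 6, so there is no saddle point; optimal play is mixed.
Let Row play Top with probability p. Expected payoff against C1: 6p + (-10)(1−p) = 16p − 10; against C2: (-1)p + 12(1−p) = −13p + 12.
Setting these equal: 16p − 10 = −13p + 12 ⇒ 29p = 22 ⇒ p = 22/29, and the value is (16)·(22/29) − 10 = 62/29.
For Column: with q = P(C1), equating Top's and Bottom's payoffs gives 7q − 1 = −22q + 12 ⇒ q = 13/29.

16/29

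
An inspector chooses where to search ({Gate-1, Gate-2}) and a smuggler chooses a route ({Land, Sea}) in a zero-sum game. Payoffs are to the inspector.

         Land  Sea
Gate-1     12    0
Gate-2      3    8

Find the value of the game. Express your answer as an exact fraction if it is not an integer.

96/17

Row minima: Gate-1 → 0, Gate-2 → 3; maximin = 3.
Column maxima: Land → 12, Sea → 8; minimax = 8.
3 ≠ 8, so there is no saddle point; optimal play is mixed.
Let the inspector play Gate-1 with probability p. Expected payoff against Land: 12p + 3(1−p) = 9p + 3; against Sea: 0p + 8(1−p) = −8p + 8.
Setting these equal: 9p + 3 = −8p + 8 ⇒ 17p = 5 ⇒ p = 5/17, and the value is (9)·(5/17) + 3 = 96/17.
For the smuggler: with q = P(Land), equating Gate-1's and Gate-2's payoffs gives 12q = −5q + 8 ⇒ q = 8/17.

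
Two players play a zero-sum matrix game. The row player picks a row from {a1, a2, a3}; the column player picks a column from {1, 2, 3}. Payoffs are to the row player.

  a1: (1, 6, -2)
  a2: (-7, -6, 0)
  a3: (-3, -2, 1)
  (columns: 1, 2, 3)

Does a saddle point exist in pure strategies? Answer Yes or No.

No

Row minima: a1 → -2, a2 → -7, a3 → -3; maximin = -2.
Column maxima: 1 → 1, 2 → 6, 3 → 1; minimax = 1.
-2 ≠ 1, so no pure-strategy equilibrium exists.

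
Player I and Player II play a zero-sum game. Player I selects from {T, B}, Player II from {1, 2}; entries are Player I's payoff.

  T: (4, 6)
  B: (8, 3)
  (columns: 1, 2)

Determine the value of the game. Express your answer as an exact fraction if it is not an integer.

Row minima: T → 4, B → 3; maximin = 4.
Column maxima: 1 → 8, 2 → 6; minimax = 6.
4 ≠ 6, so there is no saddle point; optimal play is mixed.
Let Player I play T with probability p. Expected payoff against 1: 4p + 8(1−p) = −4p + 8; against 2: 6p + 3(1−p) = 3p + 3.
Setting these equal: −4p + 8 = 3p + 3 ⇒ −7p = -5 ⇒ p = 5/7, and the value is (-4)·(5/7) + 8 = 36/7.
For Player II: with q = P(1), equating T's and B's payoffs gives −2q + 6 = 5q + 3 ⇒ q = 3/7.

36/7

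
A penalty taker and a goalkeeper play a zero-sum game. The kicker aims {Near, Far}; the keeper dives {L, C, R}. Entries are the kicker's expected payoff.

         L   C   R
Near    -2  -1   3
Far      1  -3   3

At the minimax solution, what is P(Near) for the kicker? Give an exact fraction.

Row minima: Near → -2, Far → -3; maximin = -2.
Column maxima: L → 1, C → -1, R → 3; minimax = -1.
-2 ≠ -1, so there is no saddle point; optimal play is mixed.
R is strictly dominated by L (it gives the kicker strictly more in every row), so the keeper never plays it.
On the remaining 2×2 (Near, Far vs L, C):
Let the kicker play Near with probability p. Expected payoff against L: (-2)p + 1(1−p) = −3p + 1; against C: (-1)p + (-3)(1−p) = 2p − 3.
Setting these equal: −3p + 1 = 2p − 3 ⇒ −5p = -4 ⇒ p = 4/5, and the value is (-3)·(4/5) + 1 = -7/5.
For the keeper: with q = P(L), equating Near's and Far's payoffs gives −q − 1 = 4q − 3 ⇒ q = 2/5.

4/5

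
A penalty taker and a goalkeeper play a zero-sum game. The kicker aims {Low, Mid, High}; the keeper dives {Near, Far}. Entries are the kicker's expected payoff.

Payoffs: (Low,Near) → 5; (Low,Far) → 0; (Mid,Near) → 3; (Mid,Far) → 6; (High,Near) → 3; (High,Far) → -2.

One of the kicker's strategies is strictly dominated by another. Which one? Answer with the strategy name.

Low gives a strictly higher payoff than High against every column: 5 > 3, 0 > -2.
So High is strictly dominated and the kicker never plays it.

High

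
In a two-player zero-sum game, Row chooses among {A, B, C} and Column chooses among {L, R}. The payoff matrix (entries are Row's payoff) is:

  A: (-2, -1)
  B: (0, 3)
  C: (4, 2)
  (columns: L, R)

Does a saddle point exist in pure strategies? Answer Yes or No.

Row minima: A → -2, B → 0, C → 2; maximin = 2.
Column maxima: L → 4, R → 3; minimax = 3.
2 ≠ 3, so no pure-strategy equilibrium exists.

No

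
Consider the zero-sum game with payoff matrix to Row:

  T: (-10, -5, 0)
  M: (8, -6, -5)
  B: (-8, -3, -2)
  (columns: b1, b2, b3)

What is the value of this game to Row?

-72/19

Row minima: T → -10, M → -6, B → -8; maximin = -6.
Column maxima: b1 → 8, b2 → -3, b3 → 0; minimax = -3.
-6 ≠ -3, so there is no saddle point; optimal play is mixed.
b3 is strictly dominated by b2 (it gives Row strictly more in every row), so Column never plays it.
With b3 eliminated, T is strictly dominated by B (B gives Row strictly more in every remaining column), so Row never plays it.
On the remaining 2×2 (M, B vs b1, b2):
Let Row play M with probability p. Expected payoff against b1: 8p + (-8)(1−p) = 16p − 8; against b2: (-6)p + (-3)(1−p) = −3p − 3.
Setting these equal: 16p − 8 = −3p − 3 ⇒ 19p = 5 ⇒ p = 5/19, and the value is (16)·(5/19) − 8 = -72/19.
For Column: with q = P(b1), equating M's and B's payoffs gives 14q − 6 = −5q − 3 ⇒ q = 3/19.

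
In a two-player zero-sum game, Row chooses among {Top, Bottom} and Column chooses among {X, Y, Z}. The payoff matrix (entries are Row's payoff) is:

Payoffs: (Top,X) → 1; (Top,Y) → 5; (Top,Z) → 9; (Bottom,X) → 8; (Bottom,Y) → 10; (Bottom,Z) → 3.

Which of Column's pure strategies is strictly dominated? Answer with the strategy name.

X holds Row's payoff strictly below Y in every row: 1 < 5, 8 < 10.
So Y is strictly dominated for Column.

Y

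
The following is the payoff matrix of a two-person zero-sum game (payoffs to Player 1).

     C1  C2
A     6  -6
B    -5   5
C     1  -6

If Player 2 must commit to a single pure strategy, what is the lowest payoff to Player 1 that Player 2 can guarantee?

Column maxima: C1 → 6, C2 → 5.
The smallest of these is 5.

5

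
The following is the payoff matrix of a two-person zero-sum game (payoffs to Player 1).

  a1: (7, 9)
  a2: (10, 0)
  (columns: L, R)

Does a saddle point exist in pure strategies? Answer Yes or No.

Row minima: a1 → 7, a2 → 0; maximin = 7.
Column maxima: L → 10, R → 9; minimax = 9.
7 ≠ 9, so no pure-strategy equilibrium exists.

No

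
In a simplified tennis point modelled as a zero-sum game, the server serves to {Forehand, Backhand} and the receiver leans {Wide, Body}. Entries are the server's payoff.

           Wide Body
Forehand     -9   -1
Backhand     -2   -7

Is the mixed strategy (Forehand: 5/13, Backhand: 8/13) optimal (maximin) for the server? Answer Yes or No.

Yes

Against Wide this mix gives (5/13)·(-9) + (8/13)·(-2) = -61/13.
Against Body this mix gives (5/13)·(-1) + (8/13)·(-7) = -61/13.
All of the receiver's active replies (Wide, Body) yield -61/13, and no column does worse for the server. The mix makes the receiver indifferent and guarantees -61/13, so it is optimal.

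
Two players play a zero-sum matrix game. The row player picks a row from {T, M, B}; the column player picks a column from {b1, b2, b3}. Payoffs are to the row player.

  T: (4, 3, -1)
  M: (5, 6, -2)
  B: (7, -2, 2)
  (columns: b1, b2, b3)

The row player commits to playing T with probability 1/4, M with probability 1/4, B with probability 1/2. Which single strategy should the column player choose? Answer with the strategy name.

If the column player plays b1, the row player's expected payoff is (1/4)·4 + (1/4)·5 + (1/2)·7 = 23/4.
If the column player plays b2, the row player's expected payoff is (1/4)·3 + (1/4)·6 + (1/2)·(-2) = 5/4.
If the column player plays b3, the row player's expected payoff is (1/4)·(-1) + (1/4)·(-2) + (1/2)·2 = 1/4.
The column player minimizes the row player's payoff; the smallest is 1/4, so the best response is b3.

b3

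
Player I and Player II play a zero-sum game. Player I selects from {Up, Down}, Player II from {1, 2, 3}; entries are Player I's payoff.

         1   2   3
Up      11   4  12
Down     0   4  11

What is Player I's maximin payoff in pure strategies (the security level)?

Row minima: Up → 4, Down → 0.
The best of these is 4.

4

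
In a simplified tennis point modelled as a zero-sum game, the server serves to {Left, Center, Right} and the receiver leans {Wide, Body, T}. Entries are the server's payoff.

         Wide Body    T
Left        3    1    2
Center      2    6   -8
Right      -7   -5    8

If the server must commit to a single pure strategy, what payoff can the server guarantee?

1

Row minima: Left → 1, Center → -8, Right → -7.
The best of these is 1.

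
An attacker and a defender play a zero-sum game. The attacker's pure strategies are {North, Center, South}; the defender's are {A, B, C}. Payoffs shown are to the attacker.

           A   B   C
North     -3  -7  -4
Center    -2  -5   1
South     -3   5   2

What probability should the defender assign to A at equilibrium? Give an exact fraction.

10/11

Row minima: North → -7, Center → -5, South → -3; maximin = -3.
Column maxima: A → -2, B → 5, C → 2; minimax = -2.
-3 ≠ -2, so there is no saddle point; optimal play is mixed.
North is strictly dominated by Center, so the attacker never plays it.
With North eliminated, C is strictly dominated by A (it gives the attacker strictly more in every remaining row), so the defender never plays it.
On the remaining 2×2 (Center, South vs A, B):
Let the attacker play Center with probability p. Expected payoff against A: (-2)p + (-3)(1−p) = p − 3; against B: (-5)p + 5(1−p) = −10p + 5.
Setting these equal: p − 3 = −10p + 5 ⇒ 11p = 8 ⇒ p = 8/11, and the value is (1)·(8/11) − 3 = -25/11.
For the defender: with q = P(A), equating Center's and South's payoffs gives 3q − 5 = −8q + 5 ⇒ q = 10/11.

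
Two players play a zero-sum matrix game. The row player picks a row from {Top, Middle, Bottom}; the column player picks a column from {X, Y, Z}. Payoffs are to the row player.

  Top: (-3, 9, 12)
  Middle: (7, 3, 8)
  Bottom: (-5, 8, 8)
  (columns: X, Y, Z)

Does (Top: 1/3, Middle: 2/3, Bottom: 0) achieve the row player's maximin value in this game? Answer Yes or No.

No

Against X this mix gives (1/3)·(-3) + (2/3)·7 = 11/3.
Against Y this mix gives (1/3)·9 + (2/3)·3 = 5.
Against Z this mix gives (1/3)·12 + (2/3)·8 = 28/3.
The column player will play X, holding the row player to 11/3. Shifting weight toward the row that does better against X would raise this floor (the equalizing mix achieves 9/2 against both X and Y), so the proposed strategy is not optimal.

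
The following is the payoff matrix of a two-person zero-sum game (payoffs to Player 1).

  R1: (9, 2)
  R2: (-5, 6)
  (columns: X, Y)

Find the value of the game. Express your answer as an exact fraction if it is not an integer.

Row minima: R1 → 2, R2 → -5; maximin = 2.
Column maxima: X → 9, Y → 6; minimax = 6.
2 ≠ 6, so there is no saddle point; optimal play is mixed.
Let Player 1 play R1 with probability p. Expected payoff against X: 9p + (-5)(1−p) = 14p − 5; against Y: 2p + 6(1−p) = −4p + 6.
Setting these equal: 14p − 5 = −4p + 6 ⇒ 18p = 11 ⇒ p = 11/18, and the value is (14)·(11/18) − 5 = 32/9.
For Player 2: with q = P(X), equating R1's and R2's payoffs gives 7q + 2 = −11q + 6 ⇒ q = 2/9.

32/9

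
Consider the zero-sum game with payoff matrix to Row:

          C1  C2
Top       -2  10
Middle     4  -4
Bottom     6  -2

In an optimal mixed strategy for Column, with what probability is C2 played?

2/5

Row minima: Top → -2, Middle → -4, Bottom → -2; maximin = -2.
Column maxima: C1 → 6, C2 → 10; minimax = 6.
-2 ≠ 6, so there is no saddle point; optimal play is mixed.
Middle is strictly dominated by Bottom, so Row never plays it.
On the remaining 2×2 (Top, Bottom vs C1, C2):
Let Row play Top with probability p. Expected payoff against C1: (-2)p + 6(1−p) = −8p + 6; against C2: 10p + (-2)(1−p) = 12p − 2.
Setting these equal: −8p + 6 = 12p − 2 ⇒ −20p = -8 ⇒ p = 2/5, and the value is (-8)·(2/5) + 6 = 14/5.
For Column: with q = P(C1), equating Top's and Bottom's payoffs gives −12q + 10 = 8q − 2 ⇒ q = 3/5.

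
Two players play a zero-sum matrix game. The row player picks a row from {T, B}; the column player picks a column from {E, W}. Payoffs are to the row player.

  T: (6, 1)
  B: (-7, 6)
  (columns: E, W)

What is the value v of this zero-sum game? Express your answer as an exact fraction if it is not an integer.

Row minima: T → 1, B → -7; maximin = 1.
Column maxima: E → 6, W → 6; minimax = 6.
1 ≠ 6, so there is no saddle point; optimal play is mixed.
Let the row player play T with probability p. Expected payoff against E: 6p + (-7)(1−p) = 13p − 7; against W: 1p + 6(1−p) = −5p + 6.
Setting these equal: 13p − 7 = −5p + 6 ⇒ 18p = 13 ⇒ p = 13/18, and the value is (13)·(13/18) − 7 = 43/18.
For the column player: with q = P(E), equating T's and B's payoffs gives 5q + 1 = −13q + 6 ⇒ q = 5/18.

43/18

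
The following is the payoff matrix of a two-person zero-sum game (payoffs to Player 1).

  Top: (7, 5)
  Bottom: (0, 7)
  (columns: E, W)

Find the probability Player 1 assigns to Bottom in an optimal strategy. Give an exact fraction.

Row minima: Top → 5, Bottom → 0; maximin = 5.
Column maxima: E → 7, W → 7; minimax = 7.
5 ≠ 7, so there is no saddle point; optimal play is mixed.
Let Player 1 play Top with probability p. Expected payoff against E: 7p + 0(1−p) = 7p; against W: 5p + 7(1−p) = −2p + 7.
Setting these equal: 7p = −2p + 7 ⇒ 9p = 7 ⇒ p = 7/9, and the value is (7)·(7/9) = 49/9.
For Player 2: with q = P(E), equating Top's and Bottom's payoffs gives 2q + 5 = −7q + 7 ⇒ q = 2/9.

2/9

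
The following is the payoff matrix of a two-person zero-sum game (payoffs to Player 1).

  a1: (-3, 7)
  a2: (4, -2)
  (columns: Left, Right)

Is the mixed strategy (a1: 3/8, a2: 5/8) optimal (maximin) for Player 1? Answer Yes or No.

Yes

Against Left this mix gives (3/8)·(-3) + (5/8)·4 = 11/8.
Against Right this mix gives (3/8)·7 + (5/8)·(-2) = 11/8.
All of Player 2's active replies (Left, Right) yield 11/8, and no column does worse for Player 1. The mix makes Player 2 indifferent and guarantees 11/8, so it is optimal.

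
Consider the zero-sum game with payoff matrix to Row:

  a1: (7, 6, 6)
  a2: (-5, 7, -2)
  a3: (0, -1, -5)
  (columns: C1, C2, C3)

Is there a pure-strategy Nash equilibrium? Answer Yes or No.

Row minima: a1 → 6, a2 → -5, a3 → -5; maximin = 6.
Column maxima: C1 → 7, C2 → 7, C3 → 6; minimax = 6.
maximin = minimax = 6, so a saddle point exists.

Yes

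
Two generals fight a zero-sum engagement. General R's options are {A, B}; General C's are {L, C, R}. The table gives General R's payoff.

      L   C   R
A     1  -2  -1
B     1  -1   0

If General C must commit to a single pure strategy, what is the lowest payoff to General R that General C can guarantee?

-1

Column maxima: L → 1, C → -1, R → 0.
The smallest of these is -1.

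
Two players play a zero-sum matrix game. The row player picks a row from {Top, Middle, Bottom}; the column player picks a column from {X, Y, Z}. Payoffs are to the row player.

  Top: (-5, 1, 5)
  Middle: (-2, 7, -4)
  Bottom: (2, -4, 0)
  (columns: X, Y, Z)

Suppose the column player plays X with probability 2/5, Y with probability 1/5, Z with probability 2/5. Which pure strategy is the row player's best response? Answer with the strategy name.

Expected payoff of Top: (2/5)·(-5) + (1/5)·1 + (2/5)·5 = 1/5.
Expected payoff of Middle: (2/5)·(-2) + (1/5)·7 + (2/5)·(-4) = -1.
Expected payoff of Bottom: (2/5)·2 + (1/5)·(-4) + (2/5)·0 = 0.
The largest is 1/5, so the row player's best response is Top.

Top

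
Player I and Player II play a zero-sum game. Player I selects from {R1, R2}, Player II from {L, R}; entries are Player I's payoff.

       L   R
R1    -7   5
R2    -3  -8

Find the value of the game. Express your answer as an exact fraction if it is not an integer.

-71/17

Row minima: R1 → -7, R2 → -8; maximin = -7.
Column maxima: L → -3, R → 5; minimax = -3.
-7 ≠ -3, so there is no saddle point; optimal play is mixed.
Let Player I play R1 with probability p. Expected payoff against L: (-7)p + (-3)(1−p) = −4p − 3; against R: 5p + (-8)(1−p) = 13p − 8.
Setting these equal: −4p − 3 = 13p − 8 ⇒ −17p = -5 ⇒ p = 5/17, and the value is (-4)·(5/17) − 3 = -71/17.
For Player II: with q = P(L), equating R1's and R2's payoffs gives −12q + 5 = 5q − 8 ⇒ q = 13/17.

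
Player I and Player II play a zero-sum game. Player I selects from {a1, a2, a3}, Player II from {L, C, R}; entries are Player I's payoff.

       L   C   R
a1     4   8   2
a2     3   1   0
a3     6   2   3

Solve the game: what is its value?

Row minima: a1 → 2, a2 → 0, a3 → 2; maximin = 2.
Column maxima: L → 6, C → 8, R → 3; minimax = 3.
2 ≠ 3, so there is no saddle point; optimal play is mixed.
a2 is strictly dominated by a1, so Player I never plays it.
L is strictly dominated by R (it gives Player I strictly more in every row), so Player II never plays it.
On the remaining 2×2 (a1, a3 vs C, R):
Let Player I play a1 with probability p. Expected payoff against C: 8p + 2(1−p) = 6p + 2; against R: 2p + 3(1−p) = −p + 3.
Setting these equal: 6p + 2 = −p + 3 ⇒ 7p = 1 ⇒ p = 1/7, and the value is (6)·(1/7) + 2 = 20/7.
For Player II: with q = P(C), equating a1's and a3's payoffs gives 6q + 2 = −q + 3 ⇒ q = 1/7.

20/7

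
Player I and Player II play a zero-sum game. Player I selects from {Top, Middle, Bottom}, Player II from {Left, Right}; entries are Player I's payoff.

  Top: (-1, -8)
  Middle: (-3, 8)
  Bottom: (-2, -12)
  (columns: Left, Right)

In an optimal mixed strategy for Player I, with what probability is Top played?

11/18

Row minima: Top → -8, Middle → -3, Bottom → -12; maximin = -3.
Column maxima: Left → -1, Right → 8; minimax = -1.
-3 ≠ -1, so there is no saddle point; optimal play is mixed.
Bottom is strictly dominated by Top, so Player I never plays it.
On the remaining 2×2 (Top, Middle vs Left, Right):
Let Player I play Top with probability p. Expected payoff against Left: (-1)p + (-3)(1−p) = 2p − 3; against Right: (-8)p + 8(1−p) = −16p + 8.
Setting these equal: 2p − 3 = −16p + 8 ⇒ 18p = 11 ⇒ p = 11/18, and the value is (2)·(11/18) − 3 = -16/9.
For Player II: with q = P(Left), equating Top's and Middle's payoffs gives 7q − 8 = −11q + 8 ⇒ q = 8/9.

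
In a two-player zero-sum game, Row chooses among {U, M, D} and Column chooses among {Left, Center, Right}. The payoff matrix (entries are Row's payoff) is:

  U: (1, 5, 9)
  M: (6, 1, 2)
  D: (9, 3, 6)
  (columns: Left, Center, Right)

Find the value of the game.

Row minima: U → 1, M → 1, D → 3; maximin = 3.
Column maxima: Left → 9, Center → 5, Right → 9; minimax = 5.
3 ≠ 5, so there is no saddle point; optimal play is mixed.
M is strictly dominated by D, so Row never plays it.
Right is strictly dominated by Center (it gives Row strictly more in every row), so Column never plays it.
On the remaining 2×2 (U, D vs Left, Center):
Let Row play U with probability p. Expected payoff against Left: 1p + 9(1−p) = −8p + 9; against Center: 5p + 3(1−p) = 2p + 3.
Setting these equal: −8p + 9 = 2p + 3 ⇒ −10p = -6 ⇒ p = 3/5, and the value is (-8)·(3/5) + 9 = 21/5.
For Column: with q = P(Left), equating U's and D's payoffs gives −4q + 5 = 6q + 3 ⇒ q = 1/5.

21/5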